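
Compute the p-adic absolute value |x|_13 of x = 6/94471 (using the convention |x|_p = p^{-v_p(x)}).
|6/94471|_13 = 2197

Step 1 — compute v_13(x) by factoring powers of 13 out of the numerator and denominator: v_13(6/94471) = -3. Step 2 — apply |x|_p = p^{-v_p(x)} = 13^{3} = 2197.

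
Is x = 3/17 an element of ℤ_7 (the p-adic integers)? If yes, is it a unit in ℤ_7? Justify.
x ∈ ℤ_7^× (unit); v_7(x) = 0

ℤ_7 = {x ∈ ℚ_7 : v_7(x) ≥ 0} and ℤ_7^× = {x ∈ ℤ_7 : v_7(x) = 0}. Here v_7(3/17) = v_7(num) − v_7(den) = 0; compare against these criteria.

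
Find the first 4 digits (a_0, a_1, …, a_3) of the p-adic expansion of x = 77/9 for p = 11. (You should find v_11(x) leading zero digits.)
(a_0, …, a_3) = (0, 2, 6, 8)

v_11(77/9) = 1, so a_0 = ... = a_0 = 0. Factor out: x = 11^1 · u with u = 7/9 a unit in ℤ_11. Expand u iteratively via a_{v+i} = u_i mod 11, u_{i+1} = (u_i − a_{v+i})/11:
  u_0 = 7/9;  a_1 = 2;  u_1 = (u_0 − 2)/11 = -1/9
  u_1 = -1/9;  a_2 = 6;  u_2 = (u_1 − 6)/11 = -5/9
  u_2 = -5/9;  a_3 = 8;  u_3 = (u_2 − 8)/11 = -7/9
Digits: (0, 2, 6, 8).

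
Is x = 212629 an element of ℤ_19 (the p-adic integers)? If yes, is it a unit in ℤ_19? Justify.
x ∈ ℤ_19 but not a unit; v_19(x) = 3 > 0

ℤ_19 = {x ∈ ℚ_19 : v_19(x) ≥ 0} and ℤ_19^× = {x ∈ ℤ_19 : v_19(x) = 0}. Here v_19(212629) = v_19(num) − v_19(den) = 3; compare against these criteria.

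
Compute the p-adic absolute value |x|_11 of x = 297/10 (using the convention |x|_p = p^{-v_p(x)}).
|297/10|_11 = 1/11

Step 1 — compute v_11(x) by factoring powers of 11 out of the numerator and denominator: v_11(297/10) = 1. Step 2 — apply |x|_p = p^{-v_p(x)} = 11^{-1} = 1/11.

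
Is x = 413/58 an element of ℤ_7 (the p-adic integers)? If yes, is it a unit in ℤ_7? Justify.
x ∈ ℤ_7 but not a unit; v_7(x) = 1 > 0

ℤ_7 = {x ∈ ℚ_7 : v_7(x) ≥ 0} and ℤ_7^× = {x ∈ ℤ_7 : v_7(x) = 0}. Here v_7(413/58) = v_7(num) − v_7(den) = 1; compare against these criteria.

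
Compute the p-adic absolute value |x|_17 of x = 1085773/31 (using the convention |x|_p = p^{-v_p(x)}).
|1085773/31|_17 = 1/83521

Step 1 — compute v_17(x) by factoring powers of 17 out of the numerator and denominator: v_17(1085773/31) = 4. Step 2 — apply |x|_p = p^{-v_p(x)} = 17^{-4} = 1/83521.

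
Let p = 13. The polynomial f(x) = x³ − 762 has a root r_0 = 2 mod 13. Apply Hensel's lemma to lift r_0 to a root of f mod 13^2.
r_1 = 93 (mod 169)

Hensel: r_{i+1} = r_i − f(r_i)/f′(r_i) mod 13^{i+2}, where f′(x) = 3x². Iterate:
  r_0 = 2 (mod 13)
  r_1 = 93 (mod 169)
Final: r = 93 with f(r) ≡ 0 mod 13^2.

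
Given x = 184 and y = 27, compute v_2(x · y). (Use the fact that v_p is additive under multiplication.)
v_2(4968) = 3

v_p(x) = 3 (factor: 184 = 2^3 · 23); v_p(y) = 0 (factor: 27 = 2^0 · 27). Additivity: v_p(xy) = v_p(x) + v_p(y) = 3 + 0 = 3. (Direct check: xy = 4968 = 2^3 · (621).)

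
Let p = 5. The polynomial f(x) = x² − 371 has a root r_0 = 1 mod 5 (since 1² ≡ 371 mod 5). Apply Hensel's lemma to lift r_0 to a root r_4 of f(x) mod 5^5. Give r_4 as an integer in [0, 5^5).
r_4 = 2011 (mod 3125)

Hensel's recurrence: r_{i+1} = r_i − f(r_i)·(f′(r_i))^{-1} mod 5^{i+2}, with f′(x) = 2x. Iterate:
  r_0 = 1 (mod 5)
  r_1 = 11 (mod 25)
  r_2 = 11 (mod 125)
  r_3 = 136 (mod 625)
  r_4 = 2011 (mod 3125)
Final: r_4 = 2011, and one checks f(r_4) ≡ 0 mod 5^5.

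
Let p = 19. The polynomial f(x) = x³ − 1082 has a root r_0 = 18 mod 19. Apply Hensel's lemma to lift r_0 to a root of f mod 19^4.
r_3 = 360 (mod 130321)

Hensel: r_{i+1} = r_i − f(r_i)/f′(r_i) mod 19^{i+2}, where f′(x) = 3x². Iterate:
  r_0 = 18 (mod 19)
  r_1 = 360 (mod 361)
  r_2 = 360 (mod 6859)
  r_3 = 360 (mod 130321)
Final: r = 360 with f(r) ≡ 0 mod 19^4.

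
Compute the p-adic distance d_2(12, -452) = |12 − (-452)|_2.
d_2(12, -452) = 1/16

Step 1 — x − y = 12 − (-452) = 464. Step 2 — v_2(464) = 4 (factor: 464 = (2^4 · 29); the sign does not affect v_p). Step 3 — |x − y|_2 = 2^{-4} = 1/16.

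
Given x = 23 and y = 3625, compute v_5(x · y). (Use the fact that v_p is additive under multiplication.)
v_5(83375) = 3

v_p(x) = 0 (factor: 23 = 5^0 · 23); v_p(y) = 3 (factor: 3625 = 5^3 · 29). Additivity: v_p(xy) = v_p(x) + v_p(y) = 0 + 3 = 3. (Direct check: xy = 83375 = 5^3 · (667).)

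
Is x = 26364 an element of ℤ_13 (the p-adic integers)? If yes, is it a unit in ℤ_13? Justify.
x ∈ ℤ_13 but not a unit; v_13(x) = 3 > 0

ℤ_13 = {x ∈ ℚ_13 : v_13(x) ≥ 0} and ℤ_13^× = {x ∈ ℤ_13 : v_13(x) = 0}. Here v_13(26364) = v_13(num) − v_13(den) = 3; compare against these criteria.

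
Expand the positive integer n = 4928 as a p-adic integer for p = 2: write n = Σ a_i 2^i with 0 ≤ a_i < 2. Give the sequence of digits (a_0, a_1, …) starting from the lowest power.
(a_0, a_1, …) = (0, 0, 0, 0, 0, 0, 1, 0, 1, 1, 0, 0, 1)

Repeated division by 2 gives the digits low-to-high: 4928 = 1·2^6 + 1·2^8 + 1·2^9 + 1·2^12. Digit sequence: (0, 0, 0, 0, 0, 0, 1, 0, 1, 1, 0, 0, 1).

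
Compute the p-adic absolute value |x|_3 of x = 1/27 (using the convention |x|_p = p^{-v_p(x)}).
|1/27|_3 = 27

Step 1 — compute v_3(x) by factoring powers of 3 out of the numerator and denominator: v_3(1/27) = -3. Step 2 — apply |x|_p = p^{-v_p(x)} = 3^{3} = 27.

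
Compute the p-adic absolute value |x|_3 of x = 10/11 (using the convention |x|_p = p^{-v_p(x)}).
|10/11|_3 = 1

Step 1 — compute v_3(x) by factoring powers of 3 out of the numerator and denominator: v_3(10/11) = 0. Step 2 — apply |x|_p = p^{-v_p(x)} = 3^{0} = 1.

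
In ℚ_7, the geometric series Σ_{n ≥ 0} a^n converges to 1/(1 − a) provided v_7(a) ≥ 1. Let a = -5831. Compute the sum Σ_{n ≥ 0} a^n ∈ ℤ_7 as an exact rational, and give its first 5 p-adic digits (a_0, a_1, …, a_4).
Σ a^n = 1/(1 − a) = 1/5832;  first 5 digits = (1, 0, 0, 4, 4)

v_7(a) = 3 ≥ 1, so the series converges in ℤ_7 to 1/(1 − a) = 1/(1 − (-5831)) = 1/5832. Expand this rational in ℤ_7: compute digits iteratively via d_i = x_i mod 7, x_{i+1} = (x_i − d_i)/7. The first 5 digits are (1, 0, 0, 4, 4).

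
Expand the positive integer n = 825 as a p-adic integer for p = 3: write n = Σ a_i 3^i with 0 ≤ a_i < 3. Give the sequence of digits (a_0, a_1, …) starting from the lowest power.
(a_0, a_1, …) = (0, 2, 1, 0, 1, 0, 1)

Repeated division by 3 gives the digits low-to-high: 825 = 2·3^1 + 1·3^2 + 1·3^4 + 1·3^6. Digit sequence: (0, 2, 1, 0, 1, 0, 1).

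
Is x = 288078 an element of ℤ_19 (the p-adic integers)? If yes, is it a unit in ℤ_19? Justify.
x ∈ ℤ_19 but not a unit; v_19(x) = 3 > 0

ℤ_19 = {x ∈ ℚ_19 : v_19(x) ≥ 0} and ℤ_19^× = {x ∈ ℤ_19 : v_19(x) = 0}. Here v_19(288078) = v_19(num) − v_19(den) = 3; compare against these criteria.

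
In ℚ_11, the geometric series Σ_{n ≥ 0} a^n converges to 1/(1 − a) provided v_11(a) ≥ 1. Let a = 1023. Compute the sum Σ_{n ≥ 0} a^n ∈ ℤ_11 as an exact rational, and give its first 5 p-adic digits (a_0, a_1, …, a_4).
Σ a^n = 1/(1 − a) = -1/1022;  first 5 digits = (1, 5, 0, 10, 9)

v_11(a) = 1 ≥ 1, so the series converges in ℤ_11 to 1/(1 − a) = 1/(1 − 1023) = -1/1022. Expand this rational in ℤ_11: compute digits iteratively via d_i = x_i mod 11, x_{i+1} = (x_i − d_i)/11. The first 5 digits are (1, 5, 0, 10, 9).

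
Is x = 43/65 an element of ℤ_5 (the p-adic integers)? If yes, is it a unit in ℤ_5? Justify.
x ∉ ℤ_5 (v_5(x) = -1 < 0)

ℤ_5 = {x ∈ ℚ_5 : v_5(x) ≥ 0} and ℤ_5^× = {x ∈ ℤ_5 : v_5(x) = 0}. Here v_5(43/65) = v_5(num) − v_5(den) = -1; compare against these criteria.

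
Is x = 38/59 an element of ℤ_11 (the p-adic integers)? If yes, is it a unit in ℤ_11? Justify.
x ∈ ℤ_11^× (unit); v_11(x) = 0

ℤ_11 = {x ∈ ℚ_11 : v_11(x) ≥ 0} and ℤ_11^× = {x ∈ ℤ_11 : v_11(x) = 0}. Here v_11(38/59) = v_11(num) − v_11(den) = 0; compare against these criteria.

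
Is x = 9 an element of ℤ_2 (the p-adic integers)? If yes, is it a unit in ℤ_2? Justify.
x ∈ ℤ_2^× (unit); v_2(x) = 0

ℤ_2 = {x ∈ ℚ_2 : v_2(x) ≥ 0} and ℤ_2^× = {x ∈ ℤ_2 : v_2(x) = 0}. Here v_2(9) = v_2(num) − v_2(den) = 0; compare against these criteria.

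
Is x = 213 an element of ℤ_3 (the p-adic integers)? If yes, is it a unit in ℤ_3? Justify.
x ∈ ℤ_3 but not a unit; v_3(x) = 1 > 0

ℤ_3 = {x ∈ ℚ_3 : v_3(x) ≥ 0} and ℤ_3^× = {x ∈ ℤ_3 : v_3(x) = 0}. Here v_3(213) = v_3(num) − v_3(den) = 1; compare against these criteria.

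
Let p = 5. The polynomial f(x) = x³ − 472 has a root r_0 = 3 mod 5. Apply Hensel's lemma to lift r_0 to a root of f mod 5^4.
r_3 = 213 (mod 625)

Hensel: r_{i+1} = r_i − f(r_i)/f′(r_i) mod 5^{i+2}, where f′(x) = 3x². Iterate:
  r_0 = 3 (mod 5)
  r_1 = 13 (mod 25)
  r_2 = 88 (mod 125)
  r_3 = 213 (mod 625)
Final: r = 213 with f(r) ≡ 0 mod 5^4.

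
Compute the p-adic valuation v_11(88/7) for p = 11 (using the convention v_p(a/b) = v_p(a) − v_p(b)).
v_11(88/7) = 1

Factor powers of 11 from the numerator and denominator of the reduced fraction: 88 = 11^1 · 8 and 7 = 11^0 · 7. Apply v_p(a/b) = v_p(a) − v_p(b): v_11(88/7) = 1 − 0 = 1.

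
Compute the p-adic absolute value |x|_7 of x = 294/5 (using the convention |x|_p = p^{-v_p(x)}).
|294/5|_7 = 1/49

Step 1 — compute v_7(x) by factoring powers of 7 out of the numerator and denominator: v_7(294/5) = 2. Step 2 — apply |x|_p = p^{-v_p(x)} = 7^{-2} = 1/49.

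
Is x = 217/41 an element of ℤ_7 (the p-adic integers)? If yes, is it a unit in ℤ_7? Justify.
x ∈ ℤ_7 but not a unit; v_7(x) = 1 > 0

ℤ_7 = {x ∈ ℚ_7 : v_7(x) ≥ 0} and ℤ_7^× = {x ∈ ℤ_7 : v_7(x) = 0}. Here v_7(217/41) = v_7(num) − v_7(den) = 1; compare against these criteria.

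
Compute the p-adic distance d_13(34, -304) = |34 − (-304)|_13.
d_13(34, -304) = 1/169

Step 1 — x − y = 34 − (-304) = 338. Step 2 — v_13(338) = 2 (factor: 338 = (13^2 · 2); the sign does not affect v_p). Step 3 — |x − y|_13 = 13^{-2} = 1/169.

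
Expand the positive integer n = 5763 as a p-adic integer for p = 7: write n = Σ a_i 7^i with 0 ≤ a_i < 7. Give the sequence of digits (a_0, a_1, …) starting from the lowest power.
(a_0, a_1, …) = (2, 4, 5, 2, 2)

Repeated division by 7 gives the digits low-to-high: 5763 = 2 + 4·7^1 + 5·7^2 + 2·7^3 + 2·7^4. Digit sequence: (2, 4, 5, 2, 2).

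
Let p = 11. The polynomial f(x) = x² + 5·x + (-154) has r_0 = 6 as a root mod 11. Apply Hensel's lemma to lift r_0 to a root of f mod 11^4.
r_3 = 4296 (mod 14641)

Hensel: r_{i+1} = r_i − f(r_i)·(f′(r_i))^{-1} mod 11^{i+2}, f′(x) = 2x + 5. Iterate:
  r_0 = 6 (mod 11)
  r_1 = 61 (mod 121)
  r_2 = 303 (mod 1331)
  r_3 = 4296 (mod 14641)
Final: r = 4296 satisfies f(r) ≡ 0 mod 11^4.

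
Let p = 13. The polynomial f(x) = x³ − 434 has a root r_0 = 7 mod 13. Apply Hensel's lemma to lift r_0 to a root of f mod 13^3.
r_2 = 241 (mod 2197)

Hensel: r_{i+1} = r_i − f(r_i)/f′(r_i) mod 13^{i+2}, where f′(x) = 3x². Iterate:
  r_0 = 7 (mod 13)
  r_1 = 72 (mod 169)
  r_2 = 241 (mod 2197)
Final: r = 241 with f(r) ≡ 0 mod 13^3.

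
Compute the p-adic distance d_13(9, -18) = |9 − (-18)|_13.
d_13(9, -18) = 1

Step 1 — x − y = 9 − (-18) = 27. Step 2 — v_13(27) = 0 (factor: 27 = (13^0 · 27); the sign does not affect v_p). Step 3 — |x − y|_13 = 13^{0} = 1.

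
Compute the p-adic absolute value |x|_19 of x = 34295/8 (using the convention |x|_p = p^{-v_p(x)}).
|34295/8|_19 = 1/6859

Step 1 — compute v_19(x) by factoring powers of 19 out of the numerator and denominator: v_19(34295/8) = 3. Step 2 — apply |x|_p = p^{-v_p(x)} = 19^{-3} = 1/6859.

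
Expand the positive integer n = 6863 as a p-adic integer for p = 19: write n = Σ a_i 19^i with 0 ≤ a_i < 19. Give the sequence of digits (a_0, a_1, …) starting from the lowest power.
(a_0, a_1, …) = (4, 0, 0, 1)

Repeated division by 19 gives the digits low-to-high: 6863 = 4 + 1·19^3. Digit sequence: (4, 0, 0, 1).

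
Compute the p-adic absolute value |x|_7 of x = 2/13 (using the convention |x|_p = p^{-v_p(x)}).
|2/13|_7 = 1

Step 1 — compute v_7(x) by factoring powers of 7 out of the numerator and denominator: v_7(2/13) = 0. Step 2 — apply |x|_p = p^{-v_p(x)} = 7^{0} = 1.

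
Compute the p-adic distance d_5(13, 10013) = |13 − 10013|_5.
d_5(13, 10013) = 1/625

Step 1 — x − y = 13 − 10013 = -10000. Step 2 — v_5(-10000) = 4 (factor: -10000 = −(5^4 · 16); the sign does not affect v_p). Step 3 — |x − y|_5 = 5^{-4} = 1/625.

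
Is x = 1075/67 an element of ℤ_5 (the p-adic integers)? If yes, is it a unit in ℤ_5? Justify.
x ∈ ℤ_5 but not a unit; v_5(x) = 2 > 0

ℤ_5 = {x ∈ ℚ_5 : v_5(x) ≥ 0} and ℤ_5^× = {x ∈ ℤ_5 : v_5(x) = 0}. Here v_5(1075/67) = v_5(num) − v_5(den) = 2; compare against these criteria.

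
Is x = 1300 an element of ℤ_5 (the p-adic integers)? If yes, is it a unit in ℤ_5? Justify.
x ∈ ℤ_5 but not a unit; v_5(x) = 2 > 0

ℤ_5 = {x ∈ ℚ_5 : v_5(x) ≥ 0} and ℤ_5^× = {x ∈ ℤ_5 : v_5(x) = 0}. Here v_5(1300) = v_5(num) − v_5(den) = 2; compare against these criteria.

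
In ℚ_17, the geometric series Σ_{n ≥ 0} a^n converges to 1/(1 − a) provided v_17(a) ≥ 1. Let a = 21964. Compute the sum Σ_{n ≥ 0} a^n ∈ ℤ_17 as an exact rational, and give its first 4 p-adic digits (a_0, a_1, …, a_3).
Σ a^n = 1/(1 − a) = -1/21963;  first 4 digits = (1, 0, 8, 4)

v_17(a) = 2 ≥ 1, so the series converges in ℤ_17 to 1/(1 − a) = 1/(1 − 21964) = -1/21963. Expand this rational in ℤ_17: compute digits iteratively via d_i = x_i mod 17, x_{i+1} = (x_i − d_i)/17. The first 4 digits are (1, 0, 8, 4).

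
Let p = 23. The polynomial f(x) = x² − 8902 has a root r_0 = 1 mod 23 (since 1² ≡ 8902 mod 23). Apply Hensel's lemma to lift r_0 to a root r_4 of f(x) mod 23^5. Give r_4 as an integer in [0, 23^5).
r_4 = 3939418 (mod 6436343)

Hensel's recurrence: r_{i+1} = r_i − f(r_i)·(f′(r_i))^{-1} mod 23^{i+2}, with f′(x) = 2x. Iterate:
  r_0 = 1 (mod 23)
  r_1 = 484 (mod 529)
  r_2 = 9477 (mod 12167)
  r_3 = 21644 (mod 279841)
  r_4 = 3939418 (mod 6436343)
Final: r_4 = 3939418, and one checks f(r_4) ≡ 0 mod 23^5.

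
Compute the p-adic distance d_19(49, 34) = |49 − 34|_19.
d_19(49, 34) = 1

Step 1 — x − y = 49 − 34 = 15. Step 2 — v_19(15) = 0 (factor: 15 = (19^0 · 15); the sign does not affect v_p). Step 3 — |x − y|_19 = 19^{0} = 1.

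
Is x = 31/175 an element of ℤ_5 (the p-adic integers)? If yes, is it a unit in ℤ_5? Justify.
x ∉ ℤ_5 (v_5(x) = -2 < 0)

ℤ_5 = {x ∈ ℚ_5 : v_5(x) ≥ 0} and ℤ_5^× = {x ∈ ℤ_5 : v_5(x) = 0}. Here v_5(31/175) = v_5(num) − v_5(den) = -2; compare against these criteria.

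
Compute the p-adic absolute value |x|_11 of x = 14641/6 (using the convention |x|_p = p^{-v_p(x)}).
|14641/6|_11 = 1/14641

Step 1 — compute v_11(x) by factoring powers of 11 out of the numerator and denominator: v_11(14641/6) = 4. Step 2 — apply |x|_p = p^{-v_p(x)} = 11^{-4} = 1/14641.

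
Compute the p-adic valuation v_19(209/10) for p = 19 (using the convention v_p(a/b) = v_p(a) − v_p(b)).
v_19(209/10) = 1

Factor powers of 19 from the numerator and denominator of the reduced fraction: 209 = 19^1 · 11 and 10 = 19^0 · 10. Apply v_p(a/b) = v_p(a) − v_p(b): v_19(209/10) = 1 − 0 = 1.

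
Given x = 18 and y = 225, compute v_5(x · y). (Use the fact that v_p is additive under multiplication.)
v_5(4050) = 2

v_p(x) = 0 (factor: 18 = 5^0 · 18); v_p(y) = 2 (factor: 225 = 5^2 · 9). Additivity: v_p(xy) = v_p(x) + v_p(y) = 0 + 2 = 2. (Direct check: xy = 4050 = 5^2 · (162).)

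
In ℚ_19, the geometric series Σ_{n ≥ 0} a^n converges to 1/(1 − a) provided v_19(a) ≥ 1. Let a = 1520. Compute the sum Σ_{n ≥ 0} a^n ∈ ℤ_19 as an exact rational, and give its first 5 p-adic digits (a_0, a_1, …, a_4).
Σ a^n = 1/(1 − a) = -1/1519;  first 5 digits = (1, 4, 1, 2, 13)

v_19(a) = 1 ≥ 1, so the series converges in ℤ_19 to 1/(1 − a) = 1/(1 − 1520) = -1/1519. Expand this rational in ℤ_19: compute digits iteratively via d_i = x_i mod 19, x_{i+1} = (x_i − d_i)/19. The first 5 digits are (1, 4, 1, 2, 13).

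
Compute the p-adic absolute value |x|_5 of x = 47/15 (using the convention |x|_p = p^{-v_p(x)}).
|47/15|_5 = 5

Step 1 — compute v_5(x) by factoring powers of 5 out of the numerator and denominator: v_5(47/15) = -1. Step 2 — apply |x|_p = p^{-v_p(x)} = 5^{1} = 5.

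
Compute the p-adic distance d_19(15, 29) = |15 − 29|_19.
d_19(15, 29) = 1

Step 1 — x − y = 15 − 29 = -14. Step 2 — v_19(-14) = 0 (factor: -14 = −(19^0 · 14); the sign does not affect v_p). Step 3 — |x − y|_19 = 19^{0} = 1.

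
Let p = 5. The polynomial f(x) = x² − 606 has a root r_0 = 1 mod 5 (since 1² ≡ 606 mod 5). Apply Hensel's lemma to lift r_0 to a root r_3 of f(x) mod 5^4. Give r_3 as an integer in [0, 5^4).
r_3 = 66 (mod 625)

Hensel's recurrence: r_{i+1} = r_i − f(r_i)·(f′(r_i))^{-1} mod 5^{i+2}, with f′(x) = 2x. Iterate:
  r_0 = 1 (mod 5)
  r_1 = 16 (mod 25)
  r_2 = 66 (mod 125)
  r_3 = 66 (mod 625)
Final: r_3 = 66, and one checks f(r_3) ≡ 0 mod 5^4.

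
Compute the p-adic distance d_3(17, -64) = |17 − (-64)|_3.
d_3(17, -64) = 1/81

Step 1 — x − y = 17 − (-64) = 81. Step 2 — v_3(81) = 4 (factor: 81 = (3^4 · 1); the sign does not affect v_p). Step 3 — |x − y|_3 = 3^{-4} = 1/81.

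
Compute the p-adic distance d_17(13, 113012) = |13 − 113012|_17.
d_17(13, 113012) = 1/4913

Step 1 — x − y = 13 − 113012 = -112999. Step 2 — v_17(-112999) = 3 (factor: -112999 = −(17^3 · 23); the sign does not affect v_p). Step 3 — |x − y|_17 = 17^{-3} = 1/4913.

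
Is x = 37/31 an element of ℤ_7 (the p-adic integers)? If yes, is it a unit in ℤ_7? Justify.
x ∈ ℤ_7^× (unit); v_7(x) = 0

ℤ_7 = {x ∈ ℚ_7 : v_7(x) ≥ 0} and ℤ_7^× = {x ∈ ℤ_7 : v_7(x) = 0}. Here v_7(37/31) = v_7(num) − v_7(den) = 0; compare against these criteria.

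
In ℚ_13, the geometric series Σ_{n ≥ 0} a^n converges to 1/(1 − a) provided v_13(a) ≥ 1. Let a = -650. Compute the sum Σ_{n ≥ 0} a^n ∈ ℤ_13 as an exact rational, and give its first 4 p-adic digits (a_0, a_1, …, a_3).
Σ a^n = 1/(1 − a) = 1/651;  first 4 digits = (1, 2, 0, 5)

v_13(a) = 1 ≥ 1, so the series converges in ℤ_13 to 1/(1 − a) = 1/(1 − (-650)) = 1/651. Expand this rational in ℤ_13: compute digits iteratively via d_i = x_i mod 13, x_{i+1} = (x_i − d_i)/13. The first 4 digits are (1, 2, 0, 5).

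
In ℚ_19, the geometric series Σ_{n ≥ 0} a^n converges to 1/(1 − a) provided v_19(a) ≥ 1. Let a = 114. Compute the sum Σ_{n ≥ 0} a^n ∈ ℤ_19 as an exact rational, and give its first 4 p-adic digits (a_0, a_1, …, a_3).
Σ a^n = 1/(1 − a) = -1/113;  first 4 digits = (1, 6, 17, 8)

v_19(a) = 1 ≥ 1, so the series converges in ℤ_19 to 1/(1 − a) = 1/(1 − 114) = -1/113. Expand this rational in ℤ_19: compute digits iteratively via d_i = x_i mod 19, x_{i+1} = (x_i − d_i)/19. The first 4 digits are (1, 6, 17, 8).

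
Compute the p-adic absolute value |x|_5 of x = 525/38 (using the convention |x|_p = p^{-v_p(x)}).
|525/38|_5 = 1/25

Step 1 — compute v_5(x) by factoring powers of 5 out of the numerator and denominator: v_5(525/38) = 2. Step 2 — apply |x|_p = p^{-v_p(x)} = 5^{-2} = 1/25.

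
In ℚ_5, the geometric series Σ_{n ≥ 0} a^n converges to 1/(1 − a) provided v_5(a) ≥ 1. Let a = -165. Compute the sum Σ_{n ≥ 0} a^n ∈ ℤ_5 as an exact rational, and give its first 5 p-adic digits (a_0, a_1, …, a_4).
Σ a^n = 1/(1 − a) = 1/166;  first 5 digits = (1, 2, 2, 4, 1)

v_5(a) = 1 ≥ 1, so the series converges in ℤ_5 to 1/(1 − a) = 1/(1 − (-165)) = 1/166. Expand this rational in ℤ_5: compute digits iteratively via d_i = x_i mod 5, x_{i+1} = (x_i − d_i)/5. The first 5 digits are (1, 2, 2, 4, 1).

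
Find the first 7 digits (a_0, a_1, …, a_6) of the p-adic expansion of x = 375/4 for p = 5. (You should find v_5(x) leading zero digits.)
(a_0, …, a_6) = (0, 0, 0, 2, 1, 1, 1)

v_5(375/4) = 3, so a_0 = ... = a_2 = 0. Factor out: x = 5^3 · u with u = 3/4 a unit in ℤ_5. Expand u iteratively via a_{v+i} = u_i mod 5, u_{i+1} = (u_i − a_{v+i})/5:
  u_0 = 3/4;  a_3 = 2;  u_1 = (u_0 − 2)/5 = -1/4
  u_1 = -1/4;  a_4 = 1;  u_2 = (u_1 − 1)/5 = -1/4
  u_2 = -1/4;  a_5 = 1;  u_3 = (u_2 − 1)/5 = -1/4
  u_3 = -1/4;  a_6 = 1;  u_4 = (u_3 − 1)/5 = -1/4
Digits: (0, 0, 0, 2, 1, 1, 1).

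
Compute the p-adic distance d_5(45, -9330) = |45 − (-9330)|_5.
d_5(45, -9330) = 1/3125

Step 1 — x − y = 45 − (-9330) = 9375. Step 2 — v_5(9375) = 5 (factor: 9375 = (5^5 · 3); the sign does not affect v_p). Step 3 — |x − y|_5 = 5^{-5} = 1/3125.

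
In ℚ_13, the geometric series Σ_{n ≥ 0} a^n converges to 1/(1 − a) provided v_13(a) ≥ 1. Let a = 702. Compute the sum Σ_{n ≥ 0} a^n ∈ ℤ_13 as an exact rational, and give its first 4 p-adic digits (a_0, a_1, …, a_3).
Σ a^n = 1/(1 − a) = -1/701;  first 4 digits = (1, 2, 8, 11)

v_13(a) = 1 ≥ 1, so the series converges in ℤ_13 to 1/(1 − a) = 1/(1 − 702) = -1/701. Expand this rational in ℤ_13: compute digits iteratively via d_i = x_i mod 13, x_{i+1} = (x_i − d_i)/13. The first 4 digits are (1, 2, 8, 11).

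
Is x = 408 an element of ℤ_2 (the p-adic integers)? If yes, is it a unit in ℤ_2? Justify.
x ∈ ℤ_2 but not a unit; v_2(x) = 3 > 0

ℤ_2 = {x ∈ ℚ_2 : v_2(x) ≥ 0} and ℤ_2^× = {x ∈ ℤ_2 : v_2(x) = 0}. Here v_2(408) = v_2(num) − v_2(den) = 3; compare against these criteria.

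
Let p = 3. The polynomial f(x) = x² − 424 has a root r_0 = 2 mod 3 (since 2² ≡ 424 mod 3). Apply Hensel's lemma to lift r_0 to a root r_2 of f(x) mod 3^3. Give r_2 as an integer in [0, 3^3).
r_2 = 17 (mod 27)

Hensel's recurrence: r_{i+1} = r_i − f(r_i)·(f′(r_i))^{-1} mod 3^{i+2}, with f′(x) = 2x. Iterate:
  r_0 = 2 (mod 3)
  r_1 = 8 (mod 9)
  r_2 = 17 (mod 27)
Final: r_2 = 17, and one checks f(r_2) ≡ 0 mod 3^3.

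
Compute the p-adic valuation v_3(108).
v_3(108) = 3

v_3(n) is the largest exponent k such that 3^k divides n. Factor out: 108 = 3^3 · 4. (Sign doesn't affect v_p.) So v_3(108) = 3.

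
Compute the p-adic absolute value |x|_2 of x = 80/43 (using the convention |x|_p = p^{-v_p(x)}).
|80/43|_2 = 1/16

Step 1 — compute v_2(x) by factoring powers of 2 out of the numerator and denominator: v_2(80/43) = 4. Step 2 — apply |x|_p = p^{-v_p(x)} = 2^{-4} = 1/16.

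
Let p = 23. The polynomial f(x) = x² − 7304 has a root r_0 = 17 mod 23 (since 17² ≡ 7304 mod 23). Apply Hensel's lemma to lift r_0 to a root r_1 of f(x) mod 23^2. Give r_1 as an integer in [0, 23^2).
r_1 = 270 (mod 529)

Hensel's recurrence: r_{i+1} = r_i − f(r_i)·(f′(r_i))^{-1} mod 23^{i+2}, with f′(x) = 2x. Iterate:
  r_0 = 17 (mod 23)
  r_1 = 270 (mod 529)
Final: r_1 = 270, and one checks f(r_1) ≡ 0 mod 23^2.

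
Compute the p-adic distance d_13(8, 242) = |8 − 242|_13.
d_13(8, 242) = 1/13

Step 1 — x − y = 8 − 242 = -234. Step 2 — v_13(-234) = 1 (factor: -234 = −(13^1 · 18); the sign does not affect v_p). Step 3 — |x − y|_13 = 13^{-1} = 1/13.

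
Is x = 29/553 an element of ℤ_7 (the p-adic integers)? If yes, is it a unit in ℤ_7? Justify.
x ∉ ℤ_7 (v_7(x) = -1 < 0)

ℤ_7 = {x ∈ ℚ_7 : v_7(x) ≥ 0} and ℤ_7^× = {x ∈ ℤ_7 : v_7(x) = 0}. Here v_7(29/553) = v_7(num) − v_7(den) = -1; compare against these criteria.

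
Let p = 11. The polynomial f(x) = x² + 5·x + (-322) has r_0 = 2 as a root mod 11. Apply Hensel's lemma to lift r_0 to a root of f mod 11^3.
r_2 = 211 (mod 1331)

Hensel: r_{i+1} = r_i − f(r_i)·(f′(r_i))^{-1} mod 11^{i+2}, f′(x) = 2x + 5. Iterate:
  r_0 = 2 (mod 11)
  r_1 = 90 (mod 121)
  r_2 = 211 (mod 1331)
Final: r = 211 satisfies f(r) ≡ 0 mod 11^3.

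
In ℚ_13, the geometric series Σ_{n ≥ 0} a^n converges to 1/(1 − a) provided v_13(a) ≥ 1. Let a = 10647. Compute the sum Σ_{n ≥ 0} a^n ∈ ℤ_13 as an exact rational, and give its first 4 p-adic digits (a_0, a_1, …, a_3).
Σ a^n = 1/(1 − a) = -1/10646;  first 4 digits = (1, 0, 11, 4)

v_13(a) = 2 ≥ 1, so the series converges in ℤ_13 to 1/(1 − a) = 1/(1 − 10647) = -1/10646. Expand this rational in ℤ_13: compute digits iteratively via d_i = x_i mod 13, x_{i+1} = (x_i − d_i)/13. The first 4 digits are (1, 0, 11, 4).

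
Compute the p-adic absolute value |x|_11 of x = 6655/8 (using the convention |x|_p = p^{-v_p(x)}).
|6655/8|_11 = 1/1331

Step 1 — compute v_11(x) by factoring powers of 11 out of the numerator and denominator: v_11(6655/8) = 3. Step 2 — apply |x|_p = p^{-v_p(x)} = 11^{-3} = 1/1331.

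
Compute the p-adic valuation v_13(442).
v_13(442) = 1

v_13(n) is the largest exponent k such that 13^k divides n. Factor out: 442 = 13^1 · 34. (Sign doesn't affect v_p.) So v_13(442) = 1.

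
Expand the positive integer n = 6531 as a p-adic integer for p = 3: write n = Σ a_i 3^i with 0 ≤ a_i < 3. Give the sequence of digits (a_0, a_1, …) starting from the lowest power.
(a_0, a_1, …) = (0, 2, 2, 1, 2, 2, 2, 2)

Repeated division by 3 gives the digits low-to-high: 6531 = 2·3^1 + 2·3^2 + 1·3^3 + 2·3^4 + 2·3^5 + 2·3^6 + 2·3^7. Digit sequence: (0, 2, 2, 1, 2, 2, 2, 2).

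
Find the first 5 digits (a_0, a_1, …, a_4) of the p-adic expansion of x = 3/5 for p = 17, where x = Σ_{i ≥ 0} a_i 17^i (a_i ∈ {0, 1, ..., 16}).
(a_0, …, a_4) = (4, 10, 13, 6, 3)

v_17(3/5) = 0 (numerator and denominator both coprime to 17), so x ∈ ℤ_17^×. Compute digits iteratively via a_i = x_i mod 17, x_{i+1} = (x_i − a_i)/17, with x_0 = x:
  x_0 = 3/5;  a_0 = 4;  x_1 = (x_0 − 4)/17 = -1/5
  x_1 = -1/5;  a_1 = 10;  x_2 = (x_1 − 10)/17 = -3/5
  x_2 = -3/5;  a_2 = 13;  x_3 = (x_2 − 13)/17 = -4/5
  x_3 = -4/5;  a_3 = 6;  x_4 = (x_3 − 6)/17 = -2/5
  x_4 = -2/5;  a_4 = 3;  x_5 = (x_4 − 3)/17 = -1/5
Digits: (4, 10, 13, 6, 3).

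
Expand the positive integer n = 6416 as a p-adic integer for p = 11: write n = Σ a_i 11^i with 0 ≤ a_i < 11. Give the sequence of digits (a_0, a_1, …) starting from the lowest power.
(a_0, a_1, …) = (3, 0, 9, 4)

Repeated division by 11 gives the digits low-to-high: 6416 = 3 + 9·11^2 + 4·11^3. Digit sequence: (3, 0, 9, 4).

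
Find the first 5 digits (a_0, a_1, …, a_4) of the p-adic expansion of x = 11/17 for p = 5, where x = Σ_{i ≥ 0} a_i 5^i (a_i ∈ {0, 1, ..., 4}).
(a_0, …, a_4) = (3, 1, 0, 2, 4)

v_5(11/17) = 0 (numerator and denominator both coprime to 5), so x ∈ ℤ_5^×. Compute digits iteratively via a_i = x_i mod 5, x_{i+1} = (x_i − a_i)/5, with x_0 = x:
  x_0 = 11/17;  a_0 = 3;  x_1 = (x_0 − 3)/5 = -8/17
  x_1 = -8/17;  a_1 = 1;  x_2 = (x_1 − 1)/5 = -5/17
  x_2 = -5/17;  a_2 = 0;  x_3 = (x_2 − 0)/5 = -1/17
  x_3 = -1/17;  a_3 = 2;  x_4 = (x_3 − 2)/5 = -7/17
  x_4 = -7/17;  a_4 = 4;  x_5 = (x_4 − 4)/5 = -15/17
Digits: (3, 1, 0, 2, 4).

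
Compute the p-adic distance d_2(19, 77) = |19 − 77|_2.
d_2(19, 77) = 1/2

Step 1 — x − y = 19 − 77 = -58. Step 2 — v_2(-58) = 1 (factor: -58 = −(2^1 · 29); the sign does not affect v_p). Step 3 — |x − y|_2 = 2^{-1} = 1/2.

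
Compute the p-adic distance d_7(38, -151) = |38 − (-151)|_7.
d_7(38, -151) = 1/7

Step 1 — x − y = 38 − (-151) = 189. Step 2 — v_7(189) = 1 (factor: 189 = (7^1 · 27); the sign does not affect v_p). Step 3 — |x − y|_7 = 7^{-1} = 1/7.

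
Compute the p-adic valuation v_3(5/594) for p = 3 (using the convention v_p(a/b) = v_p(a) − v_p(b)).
v_3(5/594) = -3

Factor powers of 3 from the numerator and denominator of the reduced fraction: 5 = 3^0 · 5 and 594 = 3^3 · 22. Apply v_p(a/b) = v_p(a) − v_p(b): v_3(5/594) = 0 − 3 = -3.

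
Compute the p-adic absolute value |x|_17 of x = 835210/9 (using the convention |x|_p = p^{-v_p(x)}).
|835210/9|_17 = 1/83521

Step 1 — compute v_17(x) by factoring powers of 17 out of the numerator and denominator: v_17(835210/9) = 4. Step 2 — apply |x|_p = p^{-v_p(x)} = 17^{-4} = 1/83521.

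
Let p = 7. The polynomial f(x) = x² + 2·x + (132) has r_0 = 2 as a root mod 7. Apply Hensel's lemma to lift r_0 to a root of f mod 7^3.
r_2 = 142 (mod 343)

Hensel: r_{i+1} = r_i − f(r_i)·(f′(r_i))^{-1} mod 7^{i+2}, f′(x) = 2x + 2. Iterate:
  r_0 = 2 (mod 7)
  r_1 = 44 (mod 49)
  r_2 = 142 (mod 343)
Final: r = 142 satisfies f(r) ≡ 0 mod 7^3.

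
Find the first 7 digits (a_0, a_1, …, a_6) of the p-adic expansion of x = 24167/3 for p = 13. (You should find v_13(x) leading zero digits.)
(a_0, …, a_6) = (0, 0, 0, 8, 4, 4, 4)

v_13(24167/3) = 3, so a_0 = ... = a_2 = 0. Factor out: x = 13^3 · u with u = 11/3 a unit in ℤ_13. Expand u iteratively via a_{v+i} = u_i mod 13, u_{i+1} = (u_i − a_{v+i})/13:
  u_0 = 11/3;  a_3 = 8;  u_1 = (u_0 − 8)/13 = -1/3
  u_1 = -1/3;  a_4 = 4;  u_2 = (u_1 − 4)/13 = -1/3
  u_2 = -1/3;  a_5 = 4;  u_3 = (u_2 − 4)/13 = -1/3
  u_3 = -1/3;  a_6 = 4;  u_4 = (u_3 − 4)/13 = -1/3
Digits: (0, 0, 0, 8, 4, 4, 4).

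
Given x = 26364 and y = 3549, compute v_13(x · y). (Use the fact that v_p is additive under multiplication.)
v_13(93565836) = 5

v_p(x) = 3 (factor: 26364 = 13^3 · 12); v_p(y) = 2 (factor: 3549 = 13^2 · 21). Additivity: v_p(xy) = v_p(x) + v_p(y) = 3 + 2 = 5. (Direct check: xy = 93565836 = 13^5 · (252).)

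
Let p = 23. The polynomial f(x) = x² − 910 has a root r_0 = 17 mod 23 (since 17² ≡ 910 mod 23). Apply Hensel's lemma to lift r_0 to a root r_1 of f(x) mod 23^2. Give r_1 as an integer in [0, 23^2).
r_1 = 362 (mod 529)

Hensel's recurrence: r_{i+1} = r_i − f(r_i)·(f′(r_i))^{-1} mod 23^{i+2}, with f′(x) = 2x. Iterate:
  r_0 = 17 (mod 23)
  r_1 = 362 (mod 529)
Final: r_1 = 362, and one checks f(r_1) ≡ 0 mod 23^2.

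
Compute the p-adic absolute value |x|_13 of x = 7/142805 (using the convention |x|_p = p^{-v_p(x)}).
|7/142805|_13 = 28561

Step 1 — compute v_13(x) by factoring powers of 13 out of the numerator and denominator: v_13(7/142805) = -4. Step 2 — apply |x|_p = p^{-v_p(x)} = 13^{4} = 28561.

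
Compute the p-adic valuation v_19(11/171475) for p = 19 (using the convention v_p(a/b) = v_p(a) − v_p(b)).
v_19(11/171475) = -3

Factor powers of 19 from the numerator and denominator of the reduced fraction: 11 = 19^0 · 11 and 171475 = 19^3 · 25. Apply v_p(a/b) = v_p(a) − v_p(b): v_19(11/171475) = 0 − 3 = -3.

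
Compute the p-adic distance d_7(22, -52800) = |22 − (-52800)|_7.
d_7(22, -52800) = 1/2401

Step 1 — x − y = 22 − (-52800) = 52822. Step 2 — v_7(52822) = 4 (factor: 52822 = (7^4 · 22); the sign does not affect v_p). Step 3 — |x − y|_7 = 7^{-4} = 1/2401.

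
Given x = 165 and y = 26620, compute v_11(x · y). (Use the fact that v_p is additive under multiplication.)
v_11(4392300) = 4

v_p(x) = 1 (factor: 165 = 11^1 · 15); v_p(y) = 3 (factor: 26620 = 11^3 · 20). Additivity: v_p(xy) = v_p(x) + v_p(y) = 1 + 3 = 4. (Direct check: xy = 4392300 = 11^4 · (300).)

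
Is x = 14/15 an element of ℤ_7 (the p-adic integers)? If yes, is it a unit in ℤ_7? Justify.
x ∈ ℤ_7 but not a unit; v_7(x) = 1 > 0

ℤ_7 = {x ∈ ℚ_7 : v_7(x) ≥ 0} and ℤ_7^× = {x ∈ ℤ_7 : v_7(x) = 0}. Here v_7(14/15) = v_7(num) − v_7(den) = 1; compare against these criteria.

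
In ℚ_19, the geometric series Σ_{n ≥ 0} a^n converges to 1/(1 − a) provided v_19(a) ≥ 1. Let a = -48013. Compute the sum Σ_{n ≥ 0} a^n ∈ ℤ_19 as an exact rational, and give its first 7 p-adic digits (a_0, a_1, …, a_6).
Σ a^n = 1/(1 − a) = 1/48014;  first 7 digits = (1, 0, 0, 12, 18, 18, 10)

v_19(a) = 3 ≥ 1, so the series converges in ℤ_19 to 1/(1 − a) = 1/(1 − (-48013)) = 1/48014. Expand this rational in ℤ_19: compute digits iteratively via d_i = x_i mod 19, x_{i+1} = (x_i − d_i)/19. The first 7 digits are (1, 0, 0, 12, 18, 18, 10).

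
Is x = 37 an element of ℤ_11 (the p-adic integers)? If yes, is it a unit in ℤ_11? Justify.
x ∈ ℤ_11^× (unit); v_11(x) = 0

ℤ_11 = {x ∈ ℚ_11 : v_11(x) ≥ 0} and ℤ_11^× = {x ∈ ℤ_11 : v_11(x) = 0}. Here v_11(37) = v_11(num) − v_11(den) = 0; compare against these criteria.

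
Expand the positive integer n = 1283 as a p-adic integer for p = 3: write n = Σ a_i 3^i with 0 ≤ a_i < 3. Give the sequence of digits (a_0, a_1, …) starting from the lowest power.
(a_0, a_1, …) = (2, 1, 1, 2, 0, 2, 1)

Repeated division by 3 gives the digits low-to-high: 1283 = 2 + 1·3^1 + 1·3^2 + 2·3^3 + 2·3^5 + 1·3^6. Digit sequence: (2, 1, 1, 2, 0, 2, 1).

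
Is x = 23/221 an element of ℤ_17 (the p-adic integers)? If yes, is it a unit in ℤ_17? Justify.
x ∉ ℤ_17 (v_17(x) = -1 < 0)

ℤ_17 = {x ∈ ℚ_17 : v_17(x) ≥ 0} and ℤ_17^× = {x ∈ ℤ_17 : v_17(x) = 0}. Here v_17(23/221) = v_17(num) − v_17(den) = -1; compare against these criteria.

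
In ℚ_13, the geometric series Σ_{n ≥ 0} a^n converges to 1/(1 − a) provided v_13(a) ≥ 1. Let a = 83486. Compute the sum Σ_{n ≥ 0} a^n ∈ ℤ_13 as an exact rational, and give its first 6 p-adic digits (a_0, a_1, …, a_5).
Σ a^n = 1/(1 − a) = -1/83485;  first 6 digits = (1, 0, 0, 12, 2, 0)

v_13(a) = 3 ≥ 1, so the series converges in ℤ_13 to 1/(1 − a) = 1/(1 − 83486) = -1/83485. Expand this rational in ℤ_13: compute digits iteratively via d_i = x_i mod 13, x_{i+1} = (x_i − d_i)/13. The first 6 digits are (1, 0, 0, 12, 2, 0).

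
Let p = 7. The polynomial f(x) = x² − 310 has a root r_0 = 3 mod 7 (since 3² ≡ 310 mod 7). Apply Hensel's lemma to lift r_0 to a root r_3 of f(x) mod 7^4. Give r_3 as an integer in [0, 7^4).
r_3 = 1760 (mod 2401)

Hensel's recurrence: r_{i+1} = r_i − f(r_i)·(f′(r_i))^{-1} mod 7^{i+2}, with f′(x) = 2x. Iterate:
  r_0 = 3 (mod 7)
  r_1 = 45 (mod 49)
  r_2 = 45 (mod 343)
  r_3 = 1760 (mod 2401)
Final: r_3 = 1760, and one checks f(r_3) ≡ 0 mod 7^4.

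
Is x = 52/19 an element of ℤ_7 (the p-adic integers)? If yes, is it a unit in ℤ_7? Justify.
x ∈ ℤ_7^× (unit); v_7(x) = 0

ℤ_7 = {x ∈ ℚ_7 : v_7(x) ≥ 0} and ℤ_7^× = {x ∈ ℤ_7 : v_7(x) = 0}. Here v_7(52/19) = v_7(num) − v_7(den) = 0; compare against these criteria.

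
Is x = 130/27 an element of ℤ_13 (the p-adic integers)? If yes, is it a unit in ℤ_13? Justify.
x ∈ ℤ_13 but not a unit; v_13(x) = 1 > 0

ℤ_13 = {x ∈ ℚ_13 : v_13(x) ≥ 0} and ℤ_13^× = {x ∈ ℤ_13 : v_13(x) = 0}. Here v_13(130/27) = v_13(num) − v_13(den) = 1; compare against these criteria.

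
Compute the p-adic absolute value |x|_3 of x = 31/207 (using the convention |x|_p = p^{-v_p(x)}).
|31/207|_3 = 9

Step 1 — compute v_3(x) by factoring powers of 3 out of the numerator and denominator: v_3(31/207) = -2. Step 2 — apply |x|_p = p^{-v_p(x)} = 3^{2} = 9.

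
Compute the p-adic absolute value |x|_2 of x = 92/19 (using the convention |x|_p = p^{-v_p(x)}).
|92/19|_2 = 1/4

Step 1 — compute v_2(x) by factoring powers of 2 out of the numerator and denominator: v_2(92/19) = 2. Step 2 — apply |x|_p = p^{-v_p(x)} = 2^{-2} = 1/4.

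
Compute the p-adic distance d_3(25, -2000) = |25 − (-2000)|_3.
d_3(25, -2000) = 1/81

Step 1 — x − y = 25 − (-2000) = 2025. Step 2 — v_3(2025) = 4 (factor: 2025 = (3^4 · 25); the sign does not affect v_p). Step 3 — |x − y|_3 = 3^{-4} = 1/81.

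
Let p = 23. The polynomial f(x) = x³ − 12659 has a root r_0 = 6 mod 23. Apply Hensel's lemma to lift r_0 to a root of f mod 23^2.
r_1 = 420 (mod 529)

Hensel: r_{i+1} = r_i − f(r_i)/f′(r_i) mod 23^{i+2}, where f′(x) = 3x². Iterate:
  r_0 = 6 (mod 23)
  r_1 = 420 (mod 529)
Final: r = 420 with f(r) ≡ 0 mod 23^2.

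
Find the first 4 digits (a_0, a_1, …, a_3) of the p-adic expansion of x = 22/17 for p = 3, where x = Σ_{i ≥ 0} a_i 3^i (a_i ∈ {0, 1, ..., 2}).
(a_0, …, a_3) = (2, 1, 1, 2)

v_3(22/17) = 0 (numerator and denominator both coprime to 3), so x ∈ ℤ_3^×. Compute digits iteratively via a_i = x_i mod 3, x_{i+1} = (x_i − a_i)/3, with x_0 = x:
  x_0 = 22/17;  a_0 = 2;  x_1 = (x_0 − 2)/3 = -4/17
  x_1 = -4/17;  a_1 = 1;  x_2 = (x_1 − 1)/3 = -7/17
  x_2 = -7/17;  a_2 = 1;  x_3 = (x_2 − 1)/3 = -8/17
  x_3 = -8/17;  a_3 = 2;  x_4 = (x_3 − 2)/3 = -14/17
Digits: (2, 1, 1, 2).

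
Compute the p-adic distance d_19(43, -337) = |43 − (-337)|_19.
d_19(43, -337) = 1/19

Step 1 — x − y = 43 − (-337) = 380. Step 2 — v_19(380) = 1 (factor: 380 = (19^1 · 20); the sign does not affect v_p). Step 3 — |x − y|_19 = 19^{-1} = 1/19.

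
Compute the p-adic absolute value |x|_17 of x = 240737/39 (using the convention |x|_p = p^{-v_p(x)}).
|240737/39|_17 = 1/4913

Step 1 — compute v_17(x) by factoring powers of 17 out of the numerator and denominator: v_17(240737/39) = 3. Step 2 — apply |x|_p = p^{-v_p(x)} = 17^{-3} = 1/4913.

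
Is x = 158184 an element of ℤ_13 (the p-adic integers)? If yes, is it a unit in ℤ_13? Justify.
x ∈ ℤ_13 but not a unit; v_13(x) = 3 > 0

ℤ_13 = {x ∈ ℚ_13 : v_13(x) ≥ 0} and ℤ_13^× = {x ∈ ℤ_13 : v_13(x) = 0}. Here v_13(158184) = v_13(num) − v_13(den) = 3; compare against these criteria.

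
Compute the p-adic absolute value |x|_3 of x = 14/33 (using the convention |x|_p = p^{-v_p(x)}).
|14/33|_3 = 3

Step 1 — compute v_3(x) by factoring powers of 3 out of the numerator and denominator: v_3(14/33) = -1. Step 2 — apply |x|_p = p^{-v_p(x)} = 3^{1} = 3.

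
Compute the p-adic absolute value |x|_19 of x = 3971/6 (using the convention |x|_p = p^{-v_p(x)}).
|3971/6|_19 = 1/361

Step 1 — compute v_19(x) by factoring powers of 19 out of the numerator and denominator: v_19(3971/6) = 2. Step 2 — apply |x|_p = p^{-v_p(x)} = 19^{-2} = 1/361.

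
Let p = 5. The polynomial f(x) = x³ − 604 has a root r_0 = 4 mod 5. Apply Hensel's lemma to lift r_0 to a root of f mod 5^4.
r_3 = 384 (mod 625)

Hensel: r_{i+1} = r_i − f(r_i)/f′(r_i) mod 5^{i+2}, where f′(x) = 3x². Iterate:
  r_0 = 4 (mod 5)
  r_1 = 9 (mod 25)
  r_2 = 9 (mod 125)
  r_3 = 384 (mod 625)
Final: r = 384 with f(r) ≡ 0 mod 5^4.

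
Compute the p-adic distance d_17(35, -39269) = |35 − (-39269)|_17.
d_17(35, -39269) = 1/4913

Step 1 — x − y = 35 − (-39269) = 39304. Step 2 — v_17(39304) = 3 (factor: 39304 = (17^3 · 8); the sign does not affect v_p). Step 3 — |x − y|_17 = 17^{-3} = 1/4913.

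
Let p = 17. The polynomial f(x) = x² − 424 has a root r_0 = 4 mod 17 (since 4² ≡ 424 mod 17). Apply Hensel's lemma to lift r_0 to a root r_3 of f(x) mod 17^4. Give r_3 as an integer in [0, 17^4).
r_3 = 69126 (mod 83521)

Hensel's recurrence: r_{i+1} = r_i − f(r_i)·(f′(r_i))^{-1} mod 17^{i+2}, with f′(x) = 2x. Iterate:
  r_0 = 4 (mod 17)
  r_1 = 55 (mod 289)
  r_2 = 344 (mod 4913)
  r_3 = 69126 (mod 83521)
Final: r_3 = 69126, and one checks f(r_3) ≡ 0 mod 17^4.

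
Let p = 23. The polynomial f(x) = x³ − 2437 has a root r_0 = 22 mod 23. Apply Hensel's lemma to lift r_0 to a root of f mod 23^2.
r_1 = 459 (mod 529)

Hensel: r_{i+1} = r_i − f(r_i)/f′(r_i) mod 23^{i+2}, where f′(x) = 3x². Iterate:
  r_0 = 22 (mod 23)
  r_1 = 459 (mod 529)
Final: r = 459 with f(r) ≡ 0 mod 23^2.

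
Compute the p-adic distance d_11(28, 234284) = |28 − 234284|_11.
d_11(28, 234284) = 1/14641

Step 1 — x − y = 28 − 234284 = -234256. Step 2 — v_11(-234256) = 4 (factor: -234256 = −(11^4 · 16); the sign does not affect v_p). Step 3 — |x − y|_11 = 11^{-4} = 1/14641.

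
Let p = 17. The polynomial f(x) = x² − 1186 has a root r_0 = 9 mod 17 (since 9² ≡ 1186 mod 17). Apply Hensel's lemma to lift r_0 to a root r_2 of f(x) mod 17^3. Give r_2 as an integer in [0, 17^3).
r_2 = 4293 (mod 4913)

Hensel's recurrence: r_{i+1} = r_i − f(r_i)·(f′(r_i))^{-1} mod 17^{i+2}, with f′(x) = 2x. Iterate:
  r_0 = 9 (mod 17)
  r_1 = 247 (mod 289)
  r_2 = 4293 (mod 4913)
Final: r_2 = 4293, and one checks f(r_2) ≡ 0 mod 17^3.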